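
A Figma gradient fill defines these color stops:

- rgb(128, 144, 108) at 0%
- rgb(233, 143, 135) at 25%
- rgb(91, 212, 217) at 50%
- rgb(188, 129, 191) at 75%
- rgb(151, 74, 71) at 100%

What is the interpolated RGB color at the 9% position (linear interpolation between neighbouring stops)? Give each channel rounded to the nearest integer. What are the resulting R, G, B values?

9% lies between the 0% and 25% stops, so the local fraction is t = (9 − 0)/(25 − 0) = 9/25 ≈ 0.36.
R = 128 + 0.36 × (233 − 128) = 165.8 → 166
G = 144 + 0.36 × (143 − 144) = 143.64 → 144
B = 108 + 0.36 × (135 − 108) = 117.72 → 118

(166, 144, 118)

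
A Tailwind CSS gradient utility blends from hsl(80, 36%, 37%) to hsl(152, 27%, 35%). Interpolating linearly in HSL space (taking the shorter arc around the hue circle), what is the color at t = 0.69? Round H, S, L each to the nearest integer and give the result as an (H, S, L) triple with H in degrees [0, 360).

(130, 30, 36)

Hue arc: Δh = 152 − 80 = 72° (|Δh| ≤ 180, already the shorter path).
H = 80 + 0.69 × (72) = 129.68 → 130°
S = 36 + 0.69 × (27 − 36) = 29.79 → 30%
L = 37 + 0.69 × (35 − 37) = 35.62 → 36%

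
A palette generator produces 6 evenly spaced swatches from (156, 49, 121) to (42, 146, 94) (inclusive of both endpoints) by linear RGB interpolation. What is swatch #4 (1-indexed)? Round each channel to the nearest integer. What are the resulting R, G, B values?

(88, 107, 105)

With 6 swatches and endpoints inclusive, swatch 4 sits at t = (4 − 1)/(6 − 1) = 3/5 ≈ 0.6.
R = 156 + 0.6 × (42 − 156) = 87.6 → 88
G = 49 + 0.6 × (146 − 49) = 107.2 → 107
B = 121 + 0.6 × (94 − 121) = 104.8 → 105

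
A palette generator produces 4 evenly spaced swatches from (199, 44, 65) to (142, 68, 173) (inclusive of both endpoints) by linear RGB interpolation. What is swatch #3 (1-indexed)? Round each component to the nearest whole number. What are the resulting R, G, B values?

With 4 swatches and endpoints inclusive, swatch 3 sits at t = (3 − 1)/(4 − 1) = 2/3 ≈ 0.6667.
R = 199 + 0.6667 × (142 − 199) = 160.998 → 161
G = 44 + 0.6667 × (68 − 44) = 60.001 → 60
B = 65 + 0.6667 × (173 − 65) = 137.004 → 137

(161, 60, 137)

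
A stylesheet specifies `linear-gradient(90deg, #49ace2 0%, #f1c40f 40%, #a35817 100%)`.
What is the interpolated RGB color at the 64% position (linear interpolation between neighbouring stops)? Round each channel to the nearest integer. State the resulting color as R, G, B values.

(210, 153, 18)

64% lies between the 40% and 100% stops, so the local fraction is t = (64 − 40)/(100 − 40) = 24/60 ≈ 0.4.
#f1c40f → (241, 196, 15); #a35817 → (163, 88, 23).
R = 241 + 0.4 × (163 − 241) = 209.8 → 210
G = 196 + 0.4 × (88 − 196) = 152.8 → 153
B = 15 + 0.4 × (23 − 15) = 18.2 → 18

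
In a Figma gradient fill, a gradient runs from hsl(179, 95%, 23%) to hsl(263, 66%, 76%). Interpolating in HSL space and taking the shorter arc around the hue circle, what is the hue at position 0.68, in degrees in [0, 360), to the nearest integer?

Hue arc: Δh = 263 − 179 = 84° (|Δh| ≤ 180, already the shorter path).
H = 179 + 0.68 × (84) = 236.12 → 236°

236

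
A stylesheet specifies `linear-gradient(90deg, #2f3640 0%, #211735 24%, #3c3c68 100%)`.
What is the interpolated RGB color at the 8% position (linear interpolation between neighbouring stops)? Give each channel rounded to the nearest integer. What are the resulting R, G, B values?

8% lies between the 0% and 24% stops, so the local fraction is t = (8 − 0)/(24 − 0) = 8/24 ≈ 0.3333.
#2f3640 → (47, 54, 64); #211735 → (33, 23, 53).
R = 47 + 0.3333 × (33 − 47) = 42.334 → 42
G = 54 + 0.3333 × (23 − 54) = 43.668 → 44
B = 64 + 0.3333 × (53 − 64) = 60.334 → 60

(42, 44, 60)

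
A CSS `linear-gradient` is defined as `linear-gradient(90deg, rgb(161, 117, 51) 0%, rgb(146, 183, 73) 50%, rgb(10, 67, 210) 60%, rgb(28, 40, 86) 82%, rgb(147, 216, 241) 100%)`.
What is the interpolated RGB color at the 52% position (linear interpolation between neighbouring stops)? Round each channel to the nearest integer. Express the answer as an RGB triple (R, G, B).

(119, 160, 100)

52% lies between the 50% and 60% stops, so the local fraction is t = (52 − 50)/(60 − 50) = 2/10 ≈ 0.2.
R = 146 + 0.2 × (10 − 146) = 118.8 → 119
G = 183 + 0.2 × (67 − 183) = 159.8 → 160
B = 73 + 0.2 × (210 − 73) = 100.4 → 100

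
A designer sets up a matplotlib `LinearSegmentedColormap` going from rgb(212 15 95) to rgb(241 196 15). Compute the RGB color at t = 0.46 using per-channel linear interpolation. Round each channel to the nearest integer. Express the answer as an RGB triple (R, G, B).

R = 212 + 0.46 × (241 − 212) = 212 + 0.46 × 29 = 225.34 → 225
G = 15 + 0.46 × (196 − 15) = 15 + 0.46 × 181 = 98.26 → 98
B = 95 + 0.46 × (15 − 95) = 95 + 0.46 × -80 = 58.2 → 58
So the blended color is (225, 98, 58), about #e1623a.

(225, 98, 58)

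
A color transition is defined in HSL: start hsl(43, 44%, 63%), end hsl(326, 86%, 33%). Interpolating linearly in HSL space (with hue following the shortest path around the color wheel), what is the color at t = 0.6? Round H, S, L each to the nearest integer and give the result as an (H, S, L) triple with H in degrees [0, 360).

Hue: 326 − 43 = 283°, but |283| > 180 so the shorter arc goes the other way: Δh = 283 − 360 = -77°.
H = 43 + 0.6 × (-77) = -3.2 → -3 → -3 mod 360 = 357°
S = 44 + 0.6 × (86 − 44) = 69.2 → 69%
L = 63 + 0.6 × (33 − 63) = 45 → 45%

(357, 69, 45)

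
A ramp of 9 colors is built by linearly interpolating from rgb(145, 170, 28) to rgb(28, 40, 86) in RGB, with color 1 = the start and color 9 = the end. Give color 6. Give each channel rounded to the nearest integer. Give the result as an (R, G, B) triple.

With 9 swatches and endpoints inclusive, swatch 6 sits at t = (6 − 1)/(9 − 1) = 5/8 ≈ 0.625.
R = 145 + 0.625 × (28 − 145) = 71.875 → 72
G = 170 + 0.625 × (40 − 170) = 88.75 → 89
B = 28 + 0.625 × (86 − 28) = 64.25 → 64

(72, 89, 64)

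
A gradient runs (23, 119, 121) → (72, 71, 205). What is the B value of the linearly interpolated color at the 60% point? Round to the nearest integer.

171

B = 121 + 0.6 × (205 − 121) = 171.4 → 171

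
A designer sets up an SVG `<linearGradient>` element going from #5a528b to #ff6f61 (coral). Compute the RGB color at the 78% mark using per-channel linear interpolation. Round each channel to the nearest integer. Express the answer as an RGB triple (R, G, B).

(219, 105, 106)

#5a528b → (90, 82, 139); #ff6f61 → (255, 111, 97).
78% corresponds to t = 0.78.
R = 90 + 0.78 × (255 − 90) = 90 + 0.78 × 165 = 218.7 → 219
G = 82 + 0.78 × (111 − 82) = 82 + 0.78 × 29 = 104.62 → 105
B = 139 + 0.78 × (97 − 139) = 139 + 0.78 × -42 = 106.24 → 106
So the blended color is (219, 105, 106), about #db696a.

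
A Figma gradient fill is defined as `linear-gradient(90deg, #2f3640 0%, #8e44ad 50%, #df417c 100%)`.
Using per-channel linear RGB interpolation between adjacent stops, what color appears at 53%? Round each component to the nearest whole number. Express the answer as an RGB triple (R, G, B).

53% lies between the 50% and 100% stops, so the local fraction is t = (53 − 50)/(100 − 50) = 3/50 ≈ 0.06.
#8e44ad → (142, 68, 173); #df417c → (223, 65, 124).
R = 142 + 0.06 × (223 − 142) = 146.86 → 147
G = 68 + 0.06 × (65 − 68) = 67.82 → 68
B = 173 + 0.06 × (124 − 173) = 170.06 → 170

(147, 68, 170)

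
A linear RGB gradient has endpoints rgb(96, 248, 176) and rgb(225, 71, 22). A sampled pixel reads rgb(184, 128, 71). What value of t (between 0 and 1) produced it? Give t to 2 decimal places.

Invert the lerp on the G channel (largest span, 177): t = (128 − 248) / (71 − 248) = -120/-177 = 0.67797.
Check on R: (184 − 96)/(225 − 96) = 0.6822 ✓

0.68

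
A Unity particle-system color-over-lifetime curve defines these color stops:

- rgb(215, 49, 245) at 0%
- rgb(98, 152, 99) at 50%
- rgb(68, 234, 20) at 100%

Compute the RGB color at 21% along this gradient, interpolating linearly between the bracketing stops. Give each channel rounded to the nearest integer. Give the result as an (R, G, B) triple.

21% lies between the 0% and 50% stops, so the local fraction is t = (21 − 0)/(50 − 0) = 21/50 ≈ 0.42.
R = 215 + 0.42 × (98 − 215) = 165.86 → 166
G = 49 + 0.42 × (152 − 49) = 92.26 → 92
B = 245 + 0.42 × (99 − 245) = 183.68 → 184

(166, 92, 184)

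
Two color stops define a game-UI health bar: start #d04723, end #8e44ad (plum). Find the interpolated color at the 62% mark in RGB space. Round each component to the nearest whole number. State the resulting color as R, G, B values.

#d04723 → (208, 71, 35); #8e44ad → (142, 68, 173).
62% corresponds to t = 0.62.
R = 208 + 0.62 × (142 − 208) = 208 + 0.62 × -66 = 167.08 → 167
G = 71 + 0.62 × (68 − 71) = 71 + 0.62 × -3 = 69.14 → 69
B = 35 + 0.62 × (173 − 35) = 35 + 0.62 × 138 = 120.56 → 121
So the blended color is (167, 69, 121), about #a74579.

(167, 69, 121)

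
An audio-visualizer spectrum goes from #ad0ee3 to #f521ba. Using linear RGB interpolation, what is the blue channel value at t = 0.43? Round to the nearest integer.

B₁ = 227 (from #ad0ee3), B₂ = 186 (from #f521ba).
B = 227 + 0.43 × (186 − 227) = 209.37 → 209

209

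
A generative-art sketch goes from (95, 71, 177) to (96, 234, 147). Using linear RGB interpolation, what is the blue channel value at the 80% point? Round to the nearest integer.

B = 177 + 0.8 × (147 − 177) = 153 → 153

153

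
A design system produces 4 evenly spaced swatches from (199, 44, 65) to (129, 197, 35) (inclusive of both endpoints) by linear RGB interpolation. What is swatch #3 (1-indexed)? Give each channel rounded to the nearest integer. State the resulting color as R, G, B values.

With 4 swatches and endpoints inclusive, swatch 3 sits at t = (3 − 1)/(4 − 1) = 2/3 ≈ 0.6667.
R = 199 + 0.6667 × (129 − 199) = 152.331 → 152
G = 44 + 0.6667 × (197 − 44) = 146.005 → 146
B = 65 + 0.6667 × (35 − 65) = 44.999 → 45

(152, 146, 45)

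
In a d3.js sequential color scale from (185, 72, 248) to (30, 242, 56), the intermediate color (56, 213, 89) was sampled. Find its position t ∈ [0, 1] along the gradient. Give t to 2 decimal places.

0.83

Invert the lerp on the B channel (largest span, 192): t = (89 − 248) / (56 − 248) = -159/-192 = 0.82812.
Check on R: (56 − 185)/(30 − 185) = 0.8323 ✓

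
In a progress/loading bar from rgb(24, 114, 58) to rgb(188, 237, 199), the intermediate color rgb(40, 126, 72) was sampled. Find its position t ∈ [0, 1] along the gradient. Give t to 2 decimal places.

Invert the lerp on the R channel (largest span, 164): t = (40 − 24) / (188 − 24) = 16/164 = 0.097561.
Check on G: (126 − 114)/(237 − 114) = 0.09756 ✓

0.10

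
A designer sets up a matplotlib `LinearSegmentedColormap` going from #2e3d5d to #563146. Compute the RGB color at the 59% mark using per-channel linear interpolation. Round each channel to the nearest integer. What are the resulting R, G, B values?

(70, 54, 79)

#2e3d5d → (46, 61, 93); #563146 → (86, 49, 70).
59% corresponds to t = 0.59.
R = 46 + 0.59 × (86 − 46) = 46 + 0.59 × 40 = 69.6 → 70
G = 61 + 0.59 × (49 − 61) = 61 + 0.59 × -12 = 53.92 → 54
B = 93 + 0.59 × (70 − 93) = 93 + 0.59 × -23 = 79.43 → 79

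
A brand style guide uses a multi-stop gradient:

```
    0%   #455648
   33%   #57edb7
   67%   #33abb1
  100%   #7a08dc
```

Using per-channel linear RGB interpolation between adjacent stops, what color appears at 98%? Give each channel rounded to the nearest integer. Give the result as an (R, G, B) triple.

(118, 18, 217)

98% lies between the 67% and 100% stops, so the local fraction is t = (98 − 67)/(100 − 67) = 31/33 ≈ 0.9394.
#33abb1 → (51, 171, 177); #7a08dc → (122, 8, 220).
R = 51 + 0.9394 × (122 − 51) = 117.697 → 118
G = 171 + 0.9394 × (8 − 171) = 17.878 → 18
B = 177 + 0.9394 × (220 − 177) = 217.394 → 217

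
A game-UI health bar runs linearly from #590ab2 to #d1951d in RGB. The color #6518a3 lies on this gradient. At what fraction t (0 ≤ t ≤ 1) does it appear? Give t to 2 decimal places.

0.10

Invert the lerp on the B channel (largest span, 149): t = (163 − 178) / (29 − 178) = -15/-149 = 0.10067.
Check on R: (101 − 89)/(209 − 89) = 0.1 ✓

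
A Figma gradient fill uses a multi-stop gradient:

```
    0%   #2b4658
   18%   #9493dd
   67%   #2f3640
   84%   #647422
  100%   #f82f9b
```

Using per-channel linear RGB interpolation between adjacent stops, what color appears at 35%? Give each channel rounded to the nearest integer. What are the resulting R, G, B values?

35% lies between the 18% and 67% stops, so the local fraction is t = (35 − 18)/(67 − 18) = 17/49 ≈ 0.3469.
#9493dd → (148, 147, 221); #2f3640 → (47, 54, 64).
R = 148 + 0.3469 × (47 − 148) = 112.963 → 113
G = 147 + 0.3469 × (54 − 147) = 114.738 → 115
B = 221 + 0.3469 × (64 − 221) = 166.537 → 167

(113, 115, 167)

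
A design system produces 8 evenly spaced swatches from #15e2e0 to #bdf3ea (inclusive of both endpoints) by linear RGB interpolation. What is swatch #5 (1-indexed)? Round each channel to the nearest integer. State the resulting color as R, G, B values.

With 8 swatches and endpoints inclusive, swatch 5 sits at t = (5 − 1)/(8 − 1) = 4/7 ≈ 0.5714.
#15e2e0 → (21, 226, 224); #bdf3ea → (189, 243, 234).
R = 21 + 0.5714 × (189 − 21) = 116.995 → 117
G = 226 + 0.5714 × (243 − 226) = 235.714 → 236
B = 224 + 0.5714 × (234 − 224) = 229.714 → 230

(117, 236, 230)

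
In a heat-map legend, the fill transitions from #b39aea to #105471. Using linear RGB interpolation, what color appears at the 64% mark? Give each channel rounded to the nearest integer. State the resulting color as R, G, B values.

#b39aea → (179, 154, 234); #105471 → (16, 84, 113).
64% corresponds to t = 0.64.
R = 179 + 0.64 × (16 − 179) = 179 + 0.64 × -163 = 74.68 → 75
G = 154 + 0.64 × (84 − 154) = 154 + 0.64 × -70 = 109.2 → 109
B = 234 + 0.64 × (113 − 234) = 234 + 0.64 × -121 = 156.56 → 157

(75, 109, 157)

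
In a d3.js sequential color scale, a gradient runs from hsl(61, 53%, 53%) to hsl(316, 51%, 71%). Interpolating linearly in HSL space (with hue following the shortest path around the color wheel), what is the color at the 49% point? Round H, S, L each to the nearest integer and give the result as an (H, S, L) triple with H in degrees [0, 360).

(10, 52, 62)

Hue: 316 − 61 = 255°, but |255| > 180 so the shorter arc goes the other way: Δh = 255 − 360 = -105°.
H = 61 + 0.49 × (-105) = 9.55 → 10°
S = 53 + 0.49 × (51 − 53) = 52.02 → 52%
L = 53 + 0.49 × (71 − 53) = 61.82 → 62%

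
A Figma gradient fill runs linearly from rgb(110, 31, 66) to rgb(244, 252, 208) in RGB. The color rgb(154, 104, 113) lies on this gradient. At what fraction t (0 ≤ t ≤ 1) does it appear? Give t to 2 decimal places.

Invert the lerp on the G channel (largest span, 221): t = (104 − 31) / (252 − 31) = 73/221 = 0.33032.
Check on R: (154 − 110)/(244 − 110) = 0.3284 ✓

0.33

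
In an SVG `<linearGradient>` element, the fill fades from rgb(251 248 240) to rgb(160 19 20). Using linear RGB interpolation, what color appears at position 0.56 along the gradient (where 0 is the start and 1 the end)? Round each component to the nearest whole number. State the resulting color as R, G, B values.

R = 251 + 0.56 × (160 − 251) = 251 + 0.56 × -91 = 200.04 → 200
G = 248 + 0.56 × (19 − 248) = 248 + 0.56 × -229 = 119.76 → 120
B = 240 + 0.56 × (20 − 240) = 240 + 0.56 × -220 = 116.8 → 117

(200, 120, 117)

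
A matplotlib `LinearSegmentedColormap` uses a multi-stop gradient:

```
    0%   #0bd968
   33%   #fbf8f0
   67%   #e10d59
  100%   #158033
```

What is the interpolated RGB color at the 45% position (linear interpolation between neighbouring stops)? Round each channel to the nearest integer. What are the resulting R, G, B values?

45% lies between the 33% and 67% stops, so the local fraction is t = (45 − 33)/(67 − 33) = 12/34 ≈ 0.3529.
#fbf8f0 → (251, 248, 240); #e10d59 → (225, 13, 89).
R = 251 + 0.3529 × (225 − 251) = 241.825 → 242
G = 248 + 0.3529 × (13 − 248) = 165.069 → 165
B = 240 + 0.3529 × (89 − 240) = 186.712 → 187

(242, 165, 187)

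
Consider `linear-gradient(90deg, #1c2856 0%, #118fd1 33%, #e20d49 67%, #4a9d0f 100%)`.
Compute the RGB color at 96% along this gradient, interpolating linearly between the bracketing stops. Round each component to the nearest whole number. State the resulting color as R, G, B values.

(92, 140, 22)

96% lies between the 67% and 100% stops, so the local fraction is t = (96 − 67)/(100 − 67) = 29/33 ≈ 0.8788.
#e20d49 → (226, 13, 73); #4a9d0f → (74, 157, 15).
R = 226 + 0.8788 × (74 − 226) = 92.422 → 92
G = 13 + 0.8788 × (157 − 13) = 139.547 → 140
B = 73 + 0.8788 × (15 − 73) = 22.03 → 22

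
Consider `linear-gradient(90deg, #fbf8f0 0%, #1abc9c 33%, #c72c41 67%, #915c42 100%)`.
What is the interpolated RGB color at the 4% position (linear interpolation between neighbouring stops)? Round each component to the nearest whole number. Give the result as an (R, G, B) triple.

4% lies between the 0% and 33% stops, so the local fraction is t = (4 − 0)/(33 − 0) = 4/33 ≈ 0.1212.
#fbf8f0 → (251, 248, 240); #1abc9c → (26, 188, 156).
R = 251 + 0.1212 × (26 − 251) = 223.73 → 224
G = 248 + 0.1212 × (188 − 248) = 240.728 → 241
B = 240 + 0.1212 × (156 − 240) = 229.819 → 230

(224, 241, 230)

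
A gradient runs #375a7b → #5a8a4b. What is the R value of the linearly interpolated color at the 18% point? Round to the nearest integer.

61

R₁ = 55 (from #375a7b), R₂ = 90 (from #5a8a4b).
R = 55 + 0.18 × (90 − 55) = 61.3 → 61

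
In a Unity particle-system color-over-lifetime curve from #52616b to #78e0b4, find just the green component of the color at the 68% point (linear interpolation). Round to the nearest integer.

183

G₁ = 97 (from #52616b), G₂ = 224 (from #78e0b4).
G = 97 + 0.68 × (224 − 97) = 183.36 → 183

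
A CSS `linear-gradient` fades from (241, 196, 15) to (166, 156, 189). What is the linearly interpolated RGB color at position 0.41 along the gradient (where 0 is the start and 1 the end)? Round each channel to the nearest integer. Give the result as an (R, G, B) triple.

(210, 180, 86)

R = 241 + 0.41 × (166 − 241) = 241 + 0.41 × -75 = 210.25 → 210
G = 196 + 0.41 × (156 − 196) = 196 + 0.41 × -40 = 179.6 → 180
B = 15 + 0.41 × (189 − 15) = 15 + 0.41 × 174 = 86.34 → 86
So the blended color is (210, 180, 86), about #d2b456.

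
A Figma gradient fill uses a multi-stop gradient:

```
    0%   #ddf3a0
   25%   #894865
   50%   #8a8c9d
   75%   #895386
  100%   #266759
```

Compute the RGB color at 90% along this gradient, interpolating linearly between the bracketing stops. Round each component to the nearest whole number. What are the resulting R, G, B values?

(78, 95, 107)

90% lies between the 75% and 100% stops, so the local fraction is t = (90 − 75)/(100 − 75) = 15/25 ≈ 0.6.
#895386 → (137, 83, 134); #266759 → (38, 103, 89).
R = 137 + 0.6 × (38 − 137) = 77.6 → 78
G = 83 + 0.6 × (103 − 83) = 95 → 95
B = 134 + 0.6 × (89 − 134) = 107 → 107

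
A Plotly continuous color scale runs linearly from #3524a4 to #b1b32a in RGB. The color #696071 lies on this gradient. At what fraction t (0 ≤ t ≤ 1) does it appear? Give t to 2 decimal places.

0.42

Invert the lerp on the G channel (largest span, 143): t = (96 − 36) / (179 − 36) = 60/143 = 0.41958.
Check on R: (105 − 53)/(177 − 53) = 0.4194 ✓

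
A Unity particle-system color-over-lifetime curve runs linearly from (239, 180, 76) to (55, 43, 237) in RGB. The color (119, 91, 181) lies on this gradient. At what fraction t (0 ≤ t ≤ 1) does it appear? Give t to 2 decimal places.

Invert the lerp on the R channel (largest span, 184): t = (119 − 239) / (55 − 239) = -120/-184 = 0.65217.
Check on G: (91 − 180)/(43 − 180) = 0.6496 ✓

0.65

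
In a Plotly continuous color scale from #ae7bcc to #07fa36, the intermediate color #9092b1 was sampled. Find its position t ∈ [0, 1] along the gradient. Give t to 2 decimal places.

0.18

Invert the lerp on the R channel (largest span, 167): t = (144 − 174) / (7 − 174) = -30/-167 = 0.17964.
Check on G: (146 − 123)/(250 − 123) = 0.1811 ✓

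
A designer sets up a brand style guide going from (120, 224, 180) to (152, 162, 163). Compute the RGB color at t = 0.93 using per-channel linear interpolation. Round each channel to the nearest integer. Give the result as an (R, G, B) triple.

R = 120 + 0.93 × (152 − 120) = 120 + 0.93 × 32 = 149.76 → 150
G = 224 + 0.93 × (162 − 224) = 224 + 0.93 × -62 = 166.34 → 166
B = 180 + 0.93 × (163 − 180) = 180 + 0.93 × -17 = 164.19 → 164

(150, 166, 164)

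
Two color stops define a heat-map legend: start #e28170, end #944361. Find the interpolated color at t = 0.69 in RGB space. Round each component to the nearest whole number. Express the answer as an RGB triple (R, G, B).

(172, 86, 102)

#e28170 → (226, 129, 112); #944361 → (148, 67, 97).
R = 226 + 0.69 × (148 − 226) = 226 + 0.69 × -78 = 172.18 → 172
G = 129 + 0.69 × (67 − 129) = 129 + 0.69 × -62 = 86.22 → 86
B = 112 + 0.69 × (97 − 112) = 112 + 0.69 × -15 = 101.65 → 102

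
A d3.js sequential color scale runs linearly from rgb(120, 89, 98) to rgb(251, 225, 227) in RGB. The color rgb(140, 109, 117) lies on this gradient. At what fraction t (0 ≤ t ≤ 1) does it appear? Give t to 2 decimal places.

0.15

Invert the lerp on the G channel (largest span, 136): t = (109 − 89) / (225 − 89) = 20/136 = 0.14706.
Check on R: (140 − 120)/(251 − 120) = 0.1527 ✓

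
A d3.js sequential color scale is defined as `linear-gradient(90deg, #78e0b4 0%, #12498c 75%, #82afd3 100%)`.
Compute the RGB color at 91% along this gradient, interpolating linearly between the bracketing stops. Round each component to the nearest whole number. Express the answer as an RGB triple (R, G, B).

91% lies between the 75% and 100% stops, so the local fraction is t = (91 − 75)/(100 − 75) = 16/25 ≈ 0.64.
#12498c → (18, 73, 140); #82afd3 → (130, 175, 211).
R = 18 + 0.64 × (130 − 18) = 89.68 → 90
G = 73 + 0.64 × (175 − 73) = 138.28 → 138
B = 140 + 0.64 × (211 − 140) = 185.44 → 185

(90, 138, 185)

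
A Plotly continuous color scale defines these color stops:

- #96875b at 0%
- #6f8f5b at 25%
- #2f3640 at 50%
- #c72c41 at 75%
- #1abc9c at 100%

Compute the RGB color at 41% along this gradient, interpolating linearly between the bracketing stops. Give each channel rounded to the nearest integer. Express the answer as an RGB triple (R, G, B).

(70, 86, 74)

41% lies between the 25% and 50% stops, so the local fraction is t = (41 − 25)/(50 − 25) = 16/25 ≈ 0.64.
#6f8f5b → (111, 143, 91); #2f3640 → (47, 54, 64).
R = 111 + 0.64 × (47 − 111) = 70.04 → 70
G = 143 + 0.64 × (54 − 143) = 86.04 → 86
B = 91 + 0.64 × (64 − 91) = 73.72 → 74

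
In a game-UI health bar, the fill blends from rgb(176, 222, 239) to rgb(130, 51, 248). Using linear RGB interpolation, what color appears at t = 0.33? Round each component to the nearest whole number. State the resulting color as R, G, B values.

(161, 166, 242)

R = 176 + 0.33 × (130 − 176) = 176 + 0.33 × -46 = 160.82 → 161
G = 222 + 0.33 × (51 − 222) = 222 + 0.33 × -171 = 165.57 → 166
B = 239 + 0.33 × (248 − 239) = 239 + 0.33 × 9 = 241.97 → 242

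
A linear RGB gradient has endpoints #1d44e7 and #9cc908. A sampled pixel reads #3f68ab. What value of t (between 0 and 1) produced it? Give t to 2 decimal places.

Invert the lerp on the B channel (largest span, 223): t = (171 − 231) / (8 − 231) = -60/-223 = 0.26906.
Check on R: (63 − 29)/(156 − 29) = 0.2677 ✓

0.27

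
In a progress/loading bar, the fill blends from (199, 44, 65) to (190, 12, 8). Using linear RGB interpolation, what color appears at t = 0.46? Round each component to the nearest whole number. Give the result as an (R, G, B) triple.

(195, 29, 39)

R = 199 + 0.46 × (190 − 199) = 199 + 0.46 × -9 = 194.86 → 195
G = 44 + 0.46 × (12 − 44) = 44 + 0.46 × -32 = 29.28 → 29
B = 65 + 0.46 × (8 − 65) = 65 + 0.46 × -57 = 38.78 → 39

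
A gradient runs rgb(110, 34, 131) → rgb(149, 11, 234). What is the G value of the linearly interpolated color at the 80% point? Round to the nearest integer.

G = 34 + 0.8 × (11 − 34) = 15.6 → 16

16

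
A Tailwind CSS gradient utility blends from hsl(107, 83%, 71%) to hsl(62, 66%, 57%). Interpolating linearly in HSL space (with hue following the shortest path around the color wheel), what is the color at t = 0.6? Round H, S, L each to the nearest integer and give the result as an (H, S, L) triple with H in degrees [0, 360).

(80, 73, 63)

Hue arc: Δh = 62 − 107 = -45° (|Δh| ≤ 180, already the shorter path).
H = 107 + 0.6 × (-45) = 80 → 80°
S = 83 + 0.6 × (66 − 83) = 72.8 → 73%
L = 71 + 0.6 × (57 − 71) = 62.6 → 63%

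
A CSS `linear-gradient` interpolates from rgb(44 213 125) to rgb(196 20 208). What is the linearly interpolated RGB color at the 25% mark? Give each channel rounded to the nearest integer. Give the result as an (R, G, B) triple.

(82, 165, 146)

25% corresponds to t = 0.25.
R = 44 + 0.25 × (196 − 44) = 44 + 0.25 × 152 = 82 → 82
G = 213 + 0.25 × (20 − 213) = 213 + 0.25 × -193 = 164.75 → 165
B = 125 + 0.25 × (208 − 125) = 125 + 0.25 × 83 = 145.75 → 146
So the blended color is (82, 165, 146), about #52a592.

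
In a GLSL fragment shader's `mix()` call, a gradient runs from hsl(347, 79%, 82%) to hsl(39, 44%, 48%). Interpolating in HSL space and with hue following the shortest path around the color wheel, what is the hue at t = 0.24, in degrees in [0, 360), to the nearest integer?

359

Hue: 39 − 347 = -308°, but |-308| > 180 so the shorter arc goes the other way: Δh = -308 + 360 = 52°.
H = 347 + 0.24 × (52) = 359.48 → 359°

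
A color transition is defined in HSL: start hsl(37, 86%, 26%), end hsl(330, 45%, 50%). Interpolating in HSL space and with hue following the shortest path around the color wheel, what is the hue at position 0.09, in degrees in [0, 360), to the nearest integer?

Hue: 330 − 37 = 293°, but |293| > 180 so the shorter arc goes the other way: Δh = 293 − 360 = -67°.
H = 37 + 0.09 × (-67) = 30.97 → 31°

31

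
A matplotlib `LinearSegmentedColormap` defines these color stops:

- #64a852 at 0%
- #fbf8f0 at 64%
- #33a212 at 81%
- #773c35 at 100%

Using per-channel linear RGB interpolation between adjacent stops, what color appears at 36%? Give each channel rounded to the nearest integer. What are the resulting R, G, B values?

(185, 213, 171)

36% lies between the 0% and 64% stops, so the local fraction is t = (36 − 0)/(64 − 0) = 36/64 ≈ 0.5625.
#64a852 → (100, 168, 82); #fbf8f0 → (251, 248, 240).
R = 100 + 0.5625 × (251 − 100) = 184.938 → 185
G = 168 + 0.5625 × (248 − 168) = 213 → 213
B = 82 + 0.5625 × (240 − 82) = 170.875 → 171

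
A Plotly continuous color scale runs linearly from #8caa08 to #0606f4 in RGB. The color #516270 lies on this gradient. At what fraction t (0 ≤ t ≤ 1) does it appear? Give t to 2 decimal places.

Invert the lerp on the B channel (largest span, 236): t = (112 − 8) / (244 − 8) = 104/236 = 0.44068.
Check on R: (81 − 140)/(6 − 140) = 0.4403 ✓

0.44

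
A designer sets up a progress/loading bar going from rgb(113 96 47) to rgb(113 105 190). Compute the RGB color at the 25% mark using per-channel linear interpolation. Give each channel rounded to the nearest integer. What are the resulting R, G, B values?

25% corresponds to t = 0.25.
R = 113 + 0.25 × (113 − 113) = 113 + 0.25 × 0 = 113 → 113
G = 96 + 0.25 × (105 − 96) = 96 + 0.25 × 9 = 98.25 → 98
B = 47 + 0.25 × (190 − 47) = 47 + 0.25 × 143 = 82.75 → 83
So the blended color is (113, 98, 83), about #716253.

(113, 98, 83)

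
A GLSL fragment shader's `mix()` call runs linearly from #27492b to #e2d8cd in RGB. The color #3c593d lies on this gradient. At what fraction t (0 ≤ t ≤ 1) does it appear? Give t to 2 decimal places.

0.11

Invert the lerp on the R channel (largest span, 187): t = (60 − 39) / (226 − 39) = 21/187 = 0.1123.
Check on G: (89 − 73)/(216 − 73) = 0.1119 ✓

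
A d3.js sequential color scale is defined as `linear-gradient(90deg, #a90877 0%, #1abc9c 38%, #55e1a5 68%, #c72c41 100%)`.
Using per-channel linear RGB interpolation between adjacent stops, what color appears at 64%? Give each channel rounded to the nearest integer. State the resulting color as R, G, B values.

(77, 220, 164)

64% lies between the 38% and 68% stops, so the local fraction is t = (64 − 38)/(68 − 38) = 26/30 ≈ 0.8667.
#1abc9c → (26, 188, 156); #55e1a5 → (85, 225, 165).
R = 26 + 0.8667 × (85 − 26) = 77.135 → 77
G = 188 + 0.8667 × (225 − 188) = 220.068 → 220
B = 156 + 0.8667 × (165 − 156) = 163.8 → 164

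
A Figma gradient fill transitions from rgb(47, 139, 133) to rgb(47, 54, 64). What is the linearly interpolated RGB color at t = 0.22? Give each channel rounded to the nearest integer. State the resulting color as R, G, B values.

(47, 120, 118)

R = 47 + 0.22 × (47 − 47) = 47 + 0.22 × 0 = 47 → 47
G = 139 + 0.22 × (54 − 139) = 139 + 0.22 × -85 = 120.3 → 120
B = 133 + 0.22 × (64 − 133) = 133 + 0.22 × -69 = 117.82 → 118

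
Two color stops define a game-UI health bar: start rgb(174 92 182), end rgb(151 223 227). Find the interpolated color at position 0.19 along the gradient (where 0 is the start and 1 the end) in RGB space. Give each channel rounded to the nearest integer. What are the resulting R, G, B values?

(170, 117, 191)

R = 174 + 0.19 × (151 − 174) = 174 + 0.19 × -23 = 169.63 → 170
G = 92 + 0.19 × (223 − 92) = 92 + 0.19 × 131 = 116.89 → 117
B = 182 + 0.19 × (227 − 182) = 182 + 0.19 × 45 = 190.55 → 191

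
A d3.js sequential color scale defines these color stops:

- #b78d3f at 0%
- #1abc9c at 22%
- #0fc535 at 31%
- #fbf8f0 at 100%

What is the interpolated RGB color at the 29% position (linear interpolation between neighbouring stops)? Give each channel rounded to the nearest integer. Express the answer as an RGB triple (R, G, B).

(17, 195, 76)

29% lies between the 22% and 31% stops, so the local fraction is t = (29 − 22)/(31 − 22) = 7/9 ≈ 0.7778.
#1abc9c → (26, 188, 156); #0fc535 → (15, 197, 53).
R = 26 + 0.7778 × (15 − 26) = 17.444 → 17
G = 188 + 0.7778 × (197 − 188) = 195 → 195
B = 156 + 0.7778 × (53 − 156) = 75.887 → 76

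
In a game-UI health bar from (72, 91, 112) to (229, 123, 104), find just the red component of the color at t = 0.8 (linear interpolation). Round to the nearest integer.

R = 72 + 0.8 × (229 − 72) = 197.6 → 198

198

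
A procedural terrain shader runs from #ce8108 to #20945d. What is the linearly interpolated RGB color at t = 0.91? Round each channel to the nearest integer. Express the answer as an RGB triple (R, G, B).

(48, 146, 85)

#ce8108 → (206, 129, 8); #20945d → (32, 148, 93).
R = 206 + 0.91 × (32 − 206) = 206 + 0.91 × -174 = 47.66 → 48
G = 129 + 0.91 × (148 − 129) = 129 + 0.91 × 19 = 146.29 → 146
B = 8 + 0.91 × (93 − 8) = 8 + 0.91 × 85 = 85.35 → 85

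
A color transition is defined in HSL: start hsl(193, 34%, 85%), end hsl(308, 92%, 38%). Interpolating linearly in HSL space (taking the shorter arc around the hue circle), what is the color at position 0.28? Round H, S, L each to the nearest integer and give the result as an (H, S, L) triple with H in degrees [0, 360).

Hue arc: Δh = 308 − 193 = 115° (|Δh| ≤ 180, already the shorter path).
H = 193 + 0.28 × (115) = 225.2 → 225°
S = 34 + 0.28 × (92 − 34) = 50.24 → 50%
L = 85 + 0.28 × (38 − 85) = 71.84 → 72%

(225, 50, 72)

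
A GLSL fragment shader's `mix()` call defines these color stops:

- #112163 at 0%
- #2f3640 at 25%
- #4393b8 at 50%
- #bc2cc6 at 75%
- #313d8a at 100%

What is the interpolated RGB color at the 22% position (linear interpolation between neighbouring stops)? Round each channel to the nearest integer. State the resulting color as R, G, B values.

(43, 51, 68)

22% lies between the 0% and 25% stops, so the local fraction is t = (22 − 0)/(25 − 0) = 22/25 ≈ 0.88.
#112163 → (17, 33, 99); #2f3640 → (47, 54, 64).
R = 17 + 0.88 × (47 − 17) = 43.4 → 43
G = 33 + 0.88 × (54 − 33) = 51.48 → 51
B = 99 + 0.88 × (64 − 99) = 68.2 → 68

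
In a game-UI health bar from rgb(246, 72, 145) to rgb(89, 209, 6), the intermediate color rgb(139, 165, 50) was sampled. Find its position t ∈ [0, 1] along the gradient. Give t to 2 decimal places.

Invert the lerp on the R channel (largest span, 157): t = (139 − 246) / (89 − 246) = -107/-157 = 0.68153.
Check on G: (165 − 72)/(209 − 72) = 0.6788 ✓

0.68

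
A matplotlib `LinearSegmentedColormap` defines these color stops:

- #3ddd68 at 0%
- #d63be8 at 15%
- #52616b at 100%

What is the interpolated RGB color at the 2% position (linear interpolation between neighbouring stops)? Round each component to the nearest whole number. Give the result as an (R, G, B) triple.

2% lies between the 0% and 15% stops, so the local fraction is t = (2 − 0)/(15 − 0) = 2/15 ≈ 0.1333.
#3ddd68 → (61, 221, 104); #d63be8 → (214, 59, 232).
R = 61 + 0.1333 × (214 − 61) = 81.395 → 81
G = 221 + 0.1333 × (59 − 221) = 199.405 → 199
B = 104 + 0.1333 × (232 − 104) = 121.062 → 121

(81, 199, 121)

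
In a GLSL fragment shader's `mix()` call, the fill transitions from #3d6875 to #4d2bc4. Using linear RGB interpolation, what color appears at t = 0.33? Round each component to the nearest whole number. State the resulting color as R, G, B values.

#3d6875 → (61, 104, 117); #4d2bc4 → (77, 43, 196).
R = 61 + 0.33 × (77 − 61) = 61 + 0.33 × 16 = 66.28 → 66
G = 104 + 0.33 × (43 − 104) = 104 + 0.33 × -61 = 83.87 → 84
B = 117 + 0.33 × (196 − 117) = 117 + 0.33 × 79 = 143.07 → 143
So the blended color is (66, 84, 143), about #42548f.

(66, 84, 143)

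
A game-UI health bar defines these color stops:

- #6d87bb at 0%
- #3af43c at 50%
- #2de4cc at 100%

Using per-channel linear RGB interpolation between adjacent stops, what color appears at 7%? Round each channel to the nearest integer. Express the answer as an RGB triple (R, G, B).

7% lies between the 0% and 50% stops, so the local fraction is t = (7 − 0)/(50 − 0) = 7/50 ≈ 0.14.
#6d87bb → (109, 135, 187); #3af43c → (58, 244, 60).
R = 109 + 0.14 × (58 − 109) = 101.86 → 102
G = 135 + 0.14 × (244 − 135) = 150.26 → 150
B = 187 + 0.14 × (60 − 187) = 169.22 → 169

(102, 150, 169)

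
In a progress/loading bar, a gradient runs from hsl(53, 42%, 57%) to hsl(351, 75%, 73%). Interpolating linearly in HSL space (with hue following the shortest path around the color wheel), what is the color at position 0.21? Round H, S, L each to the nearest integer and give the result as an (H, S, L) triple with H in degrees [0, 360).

Hue: 351 − 53 = 298°, but |298| > 180 so the shorter arc goes the other way: Δh = 298 − 360 = -62°.
H = 53 + 0.21 × (-62) = 39.98 → 40°
S = 42 + 0.21 × (75 − 42) = 48.93 → 49%
L = 57 + 0.21 × (73 − 57) = 60.36 → 60%

(40, 49, 60)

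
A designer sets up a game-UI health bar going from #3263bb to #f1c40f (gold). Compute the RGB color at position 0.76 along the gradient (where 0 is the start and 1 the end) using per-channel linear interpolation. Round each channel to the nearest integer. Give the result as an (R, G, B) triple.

(195, 173, 56)

#3263bb → (50, 99, 187); #f1c40f → (241, 196, 15).
R = 50 + 0.76 × (241 − 50) = 50 + 0.76 × 191 = 195.16 → 195
G = 99 + 0.76 × (196 − 99) = 99 + 0.76 × 97 = 172.72 → 173
B = 187 + 0.76 × (15 − 187) = 187 + 0.76 × -172 = 56.28 → 56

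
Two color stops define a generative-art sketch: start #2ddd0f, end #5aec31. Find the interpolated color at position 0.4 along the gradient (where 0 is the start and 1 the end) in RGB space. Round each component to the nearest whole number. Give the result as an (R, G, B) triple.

#2ddd0f → (45, 221, 15); #5aec31 → (90, 236, 49).
R = 45 + 0.4 × (90 − 45) = 45 + 0.4 × 45 = 63 → 63
G = 221 + 0.4 × (236 − 221) = 221 + 0.4 × 15 = 227 → 227
B = 15 + 0.4 × (49 − 15) = 15 + 0.4 × 34 = 28.6 → 29
So the blended color is (63, 227, 29), about #3fe31d.

(63, 227, 29)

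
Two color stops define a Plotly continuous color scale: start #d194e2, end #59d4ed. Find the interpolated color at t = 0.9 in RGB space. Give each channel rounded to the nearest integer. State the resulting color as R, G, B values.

(101, 206, 236)

#d194e2 → (209, 148, 226); #59d4ed → (89, 212, 237).
R = 209 + 0.9 × (89 − 209) = 209 + 0.9 × -120 = 101 → 101
G = 148 + 0.9 × (212 − 148) = 148 + 0.9 × 64 = 205.6 → 206
B = 226 + 0.9 × (237 − 226) = 226 + 0.9 × 11 = 235.9 → 236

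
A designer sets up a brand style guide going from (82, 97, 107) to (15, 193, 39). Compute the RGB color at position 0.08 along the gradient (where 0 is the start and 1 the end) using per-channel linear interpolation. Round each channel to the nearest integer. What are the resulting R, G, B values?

(77, 105, 102)

R = 82 + 0.08 × (15 − 82) = 82 + 0.08 × -67 = 76.64 → 77
G = 97 + 0.08 × (193 − 97) = 97 + 0.08 × 96 = 104.68 → 105
B = 107 + 0.08 × (39 − 107) = 107 + 0.08 × -68 = 101.56 → 102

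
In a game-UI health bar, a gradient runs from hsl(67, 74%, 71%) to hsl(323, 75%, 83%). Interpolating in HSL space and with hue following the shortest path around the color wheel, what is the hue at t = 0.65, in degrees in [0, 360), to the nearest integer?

Hue: 323 − 67 = 256°, but |256| > 180 so the shorter arc goes the other way: Δh = 256 − 360 = -104°.
H = 67 + 0.65 × (-104) = -0.6 → -1 → -1 mod 360 = 359°

359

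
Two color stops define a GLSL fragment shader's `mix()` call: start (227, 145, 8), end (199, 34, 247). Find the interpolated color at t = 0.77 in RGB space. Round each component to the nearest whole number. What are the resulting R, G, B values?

R = 227 + 0.77 × (199 − 227) = 227 + 0.77 × -28 = 205.44 → 205
G = 145 + 0.77 × (34 − 145) = 145 + 0.77 × -111 = 59.53 → 60
B = 8 + 0.77 × (247 − 8) = 8 + 0.77 × 239 = 192.03 → 192

(205, 60, 192)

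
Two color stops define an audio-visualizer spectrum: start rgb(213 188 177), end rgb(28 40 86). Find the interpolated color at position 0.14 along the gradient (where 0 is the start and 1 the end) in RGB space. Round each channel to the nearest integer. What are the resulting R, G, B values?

(187, 167, 164)

R = 213 + 0.14 × (28 − 213) = 213 + 0.14 × -185 = 187.1 → 187
G = 188 + 0.14 × (40 − 188) = 188 + 0.14 × -148 = 167.28 → 167
B = 177 + 0.14 × (86 − 177) = 177 + 0.14 × -91 = 164.26 → 164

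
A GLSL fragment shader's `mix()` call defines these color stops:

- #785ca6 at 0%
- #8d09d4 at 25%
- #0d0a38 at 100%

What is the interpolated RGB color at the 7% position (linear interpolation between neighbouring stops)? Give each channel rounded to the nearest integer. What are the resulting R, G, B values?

7% lies between the 0% and 25% stops, so the local fraction is t = (7 − 0)/(25 − 0) = 7/25 ≈ 0.28.
#785ca6 → (120, 92, 166); #8d09d4 → (141, 9, 212).
R = 120 + 0.28 × (141 − 120) = 125.88 → 126
G = 92 + 0.28 × (9 − 92) = 68.76 → 69
B = 166 + 0.28 × (212 − 166) = 178.88 → 179

(126, 69, 179)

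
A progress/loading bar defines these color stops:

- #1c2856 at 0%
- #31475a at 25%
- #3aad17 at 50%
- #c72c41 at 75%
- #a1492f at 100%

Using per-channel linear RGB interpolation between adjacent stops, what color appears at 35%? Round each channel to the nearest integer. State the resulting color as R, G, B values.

35% lies between the 25% and 50% stops, so the local fraction is t = (35 − 25)/(50 − 25) = 10/25 ≈ 0.4.
#31475a → (49, 71, 90); #3aad17 → (58, 173, 23).
R = 49 + 0.4 × (58 − 49) = 52.6 → 53
G = 71 + 0.4 × (173 − 71) = 111.8 → 112
B = 90 + 0.4 × (23 − 90) = 63.2 → 63

(53, 112, 63)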